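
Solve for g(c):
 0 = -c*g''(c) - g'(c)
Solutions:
 g(c) = C1 + C2*log(c)


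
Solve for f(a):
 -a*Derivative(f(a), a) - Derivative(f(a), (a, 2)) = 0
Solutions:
 f(a) = C1 + C2*erf(sqrt(2)*a/2)


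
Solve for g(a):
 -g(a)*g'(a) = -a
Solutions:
 g(a) = -sqrt(C1 + a^2)
 g(a) = sqrt(C1 + a^2)


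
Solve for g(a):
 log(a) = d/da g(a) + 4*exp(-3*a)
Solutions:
 g(a) = C1 + a*log(a) - a + 4*exp(-3*a)/3


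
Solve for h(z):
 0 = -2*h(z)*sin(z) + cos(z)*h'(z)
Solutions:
 h(z) = C1/cos(z)^2


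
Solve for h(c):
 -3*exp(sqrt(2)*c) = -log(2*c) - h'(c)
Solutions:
 h(c) = C1 - c*log(c) + c*(1 - log(2)) + 3*sqrt(2)*exp(sqrt(2)*c)/2


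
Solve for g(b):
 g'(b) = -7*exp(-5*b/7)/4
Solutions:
 g(b) = C1 + 49*exp(-5*b/7)/20


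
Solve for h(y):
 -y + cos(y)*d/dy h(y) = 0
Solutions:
 h(y) = C1 + Integral(y/cos(y), y)


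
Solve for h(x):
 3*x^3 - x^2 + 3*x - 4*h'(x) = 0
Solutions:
 h(x) = C1 + 3*x^4/16 - x^3/12 + 3*x^2/8


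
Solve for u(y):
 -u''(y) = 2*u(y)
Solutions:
 u(y) = C1*sin(sqrt(2)*y) + C2*cos(sqrt(2)*y)


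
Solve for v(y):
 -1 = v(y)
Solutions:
 v(y) = -1


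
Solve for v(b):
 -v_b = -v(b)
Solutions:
 v(b) = C1*exp(b)


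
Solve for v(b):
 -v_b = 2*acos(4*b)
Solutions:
 v(b) = C1 - 2*b*acos(4*b) + sqrt(1 - 16*b^2)/2


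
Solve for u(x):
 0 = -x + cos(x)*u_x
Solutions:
 u(x) = C1 + Integral(x/cos(x), x)


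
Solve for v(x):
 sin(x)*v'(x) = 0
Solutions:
 v(x) = C1


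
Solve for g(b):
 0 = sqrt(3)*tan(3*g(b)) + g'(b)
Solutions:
 g(b) = -asin(C1*exp(-3*sqrt(3)*b))/3 + pi/3
 g(b) = asin(C1*exp(-3*sqrt(3)*b))/3


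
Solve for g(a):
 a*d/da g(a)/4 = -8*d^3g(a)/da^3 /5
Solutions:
 g(a) = C1 + Integral(C2*airyai(-10^(1/3)*a/4) + C3*airybi(-10^(1/3)*a/4), a)


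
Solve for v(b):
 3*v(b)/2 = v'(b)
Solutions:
 v(b) = C1*exp(3*b/2)


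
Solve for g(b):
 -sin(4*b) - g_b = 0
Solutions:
 g(b) = C1 + cos(4*b)/4


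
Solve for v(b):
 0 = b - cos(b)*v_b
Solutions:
 v(b) = C1 + Integral(b/cos(b), b)


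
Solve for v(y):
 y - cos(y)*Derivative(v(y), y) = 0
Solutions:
 v(y) = C1 + Integral(y/cos(y), y)


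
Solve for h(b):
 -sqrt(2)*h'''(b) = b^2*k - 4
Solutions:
 h(b) = C1 + C2*b + C3*b^2 - sqrt(2)*b^5*k/120 + sqrt(2)*b^3/3


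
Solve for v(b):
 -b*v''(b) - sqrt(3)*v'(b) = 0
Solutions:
 v(b) = C1 + C2*b^(1 - sqrt(3))


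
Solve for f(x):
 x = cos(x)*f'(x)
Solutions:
 f(x) = C1 + Integral(x/cos(x), x)


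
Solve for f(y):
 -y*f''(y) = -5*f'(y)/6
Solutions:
 f(y) = C1 + C2*y^(11/6)


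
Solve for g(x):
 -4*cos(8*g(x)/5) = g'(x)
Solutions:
 4*x - 5*log(sin(8*g(x)/5) - 1)/16 + 5*log(sin(8*g(x)/5) + 1)/16 = C1


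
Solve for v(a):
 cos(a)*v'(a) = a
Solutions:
 v(a) = C1 + Integral(a/cos(a), a)


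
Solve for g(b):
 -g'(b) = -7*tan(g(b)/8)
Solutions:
 g(b) = -8*asin(C1*exp(7*b/8)) + 8*pi
 g(b) = 8*asin(C1*exp(7*b/8))


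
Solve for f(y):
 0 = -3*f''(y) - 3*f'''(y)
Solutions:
 f(y) = C1 + C2*y + C3*exp(-y)


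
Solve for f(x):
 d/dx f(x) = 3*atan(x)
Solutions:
 f(x) = C1 + 3*x*atan(x) - 3*log(x^2 + 1)/2


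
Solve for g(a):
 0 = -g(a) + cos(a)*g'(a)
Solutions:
 g(a) = C1*sqrt(sin(a) + 1)/sqrt(sin(a) - 1)


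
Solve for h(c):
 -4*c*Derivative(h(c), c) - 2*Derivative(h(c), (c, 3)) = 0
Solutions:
 h(c) = C1 + Integral(C2*airyai(-2^(1/3)*c) + C3*airybi(-2^(1/3)*c), c)


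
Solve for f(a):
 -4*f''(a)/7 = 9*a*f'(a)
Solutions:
 f(a) = C1 + C2*erf(3*sqrt(14)*a/4)


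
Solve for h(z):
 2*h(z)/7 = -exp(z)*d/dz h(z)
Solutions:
 h(z) = C1*exp(2*exp(-z)/7)


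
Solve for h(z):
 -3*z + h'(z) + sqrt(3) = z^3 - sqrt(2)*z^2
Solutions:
 h(z) = C1 + z^4/4 - sqrt(2)*z^3/3 + 3*z^2/2 - sqrt(3)*z


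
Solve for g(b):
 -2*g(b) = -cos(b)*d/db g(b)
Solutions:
 g(b) = C1*(sin(b) + 1)/(sin(b) - 1)


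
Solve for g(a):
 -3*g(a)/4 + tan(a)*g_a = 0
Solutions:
 g(a) = C1*sin(a)^(3/4)


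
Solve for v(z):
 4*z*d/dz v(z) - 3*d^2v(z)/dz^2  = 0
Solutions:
 v(z) = C1 + C2*erfi(sqrt(6)*z/3)


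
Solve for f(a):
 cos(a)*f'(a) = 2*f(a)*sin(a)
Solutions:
 f(a) = C1/cos(a)^2


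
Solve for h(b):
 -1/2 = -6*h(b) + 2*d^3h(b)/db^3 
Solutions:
 h(b) = C3*exp(3^(1/3)*b) + (C1*sin(3^(5/6)*b/2) + C2*cos(3^(5/6)*b/2))*exp(-3^(1/3)*b/2) + 1/12


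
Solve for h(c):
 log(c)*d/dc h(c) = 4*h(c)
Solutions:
 h(c) = C1*exp(4*li(c))


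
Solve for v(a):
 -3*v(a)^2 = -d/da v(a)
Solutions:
 v(a) = -1/(C1 + 3*a)


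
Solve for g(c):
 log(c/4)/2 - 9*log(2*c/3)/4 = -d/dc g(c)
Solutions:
 g(c) = C1 + 7*c*log(c)/4 - 9*c*log(3)/4 - 7*c/4 + 13*c*log(2)/4


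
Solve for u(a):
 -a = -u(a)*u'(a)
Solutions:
 u(a) = -sqrt(C1 + a^2)
 u(a) = sqrt(C1 + a^2)


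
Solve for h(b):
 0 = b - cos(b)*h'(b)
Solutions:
 h(b) = C1 + Integral(b/cos(b), b)


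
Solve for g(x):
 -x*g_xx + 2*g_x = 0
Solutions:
 g(x) = C1 + C2*x^3


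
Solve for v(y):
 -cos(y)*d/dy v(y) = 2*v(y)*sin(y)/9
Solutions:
 v(y) = C1*cos(y)^(2/9)


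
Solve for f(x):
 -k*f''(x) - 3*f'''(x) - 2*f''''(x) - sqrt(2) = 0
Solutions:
 f(x) = C1 + C2*x + C3*exp(x*(sqrt(9 - 8*k) - 3)/4) + C4*exp(-x*(sqrt(9 - 8*k) + 3)/4) - sqrt(2)*x^2/(2*k)


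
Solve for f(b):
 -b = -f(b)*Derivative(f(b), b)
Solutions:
 f(b) = -sqrt(C1 + b^2)
 f(b) = sqrt(C1 + b^2)


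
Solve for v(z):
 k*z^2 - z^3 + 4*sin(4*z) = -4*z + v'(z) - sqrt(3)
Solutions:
 v(z) = C1 + k*z^3/3 - z^4/4 + 2*z^2 + sqrt(3)*z - cos(4*z)


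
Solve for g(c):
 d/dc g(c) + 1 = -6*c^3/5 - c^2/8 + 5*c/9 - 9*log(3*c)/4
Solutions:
 g(c) = C1 - 3*c^4/10 - c^3/24 + 5*c^2/18 - 9*c*log(c)/4 - 9*c*log(3)/4 + 5*c/4


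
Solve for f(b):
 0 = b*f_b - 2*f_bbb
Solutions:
 f(b) = C1 + Integral(C2*airyai(2^(2/3)*b/2) + C3*airybi(2^(2/3)*b/2), b)


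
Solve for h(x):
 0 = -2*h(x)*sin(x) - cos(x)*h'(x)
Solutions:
 h(x) = C1*cos(x)^2


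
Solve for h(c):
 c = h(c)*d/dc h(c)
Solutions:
 h(c) = -sqrt(C1 + c^2)
 h(c) = sqrt(C1 + c^2)


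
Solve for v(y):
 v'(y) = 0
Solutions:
 v(y) = C1


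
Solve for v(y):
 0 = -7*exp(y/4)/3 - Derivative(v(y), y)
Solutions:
 v(y) = C1 - 28*exp(y/4)/3


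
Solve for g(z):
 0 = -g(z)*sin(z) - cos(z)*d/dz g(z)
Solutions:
 g(z) = C1*cos(z)


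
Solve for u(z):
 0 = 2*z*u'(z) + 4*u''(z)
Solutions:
 u(z) = C1 + C2*erf(z/2)


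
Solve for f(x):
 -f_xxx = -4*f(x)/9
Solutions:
 f(x) = C3*exp(2^(2/3)*3^(1/3)*x/3) + (C1*sin(2^(2/3)*3^(5/6)*x/6) + C2*cos(2^(2/3)*3^(5/6)*x/6))*exp(-2^(2/3)*3^(1/3)*x/6)


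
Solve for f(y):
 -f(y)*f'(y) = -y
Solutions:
 f(y) = -sqrt(C1 + y^2)
 f(y) = sqrt(C1 + y^2)


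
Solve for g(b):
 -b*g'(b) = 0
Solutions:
 g(b) = C1


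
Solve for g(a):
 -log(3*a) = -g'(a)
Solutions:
 g(a) = C1 + a*log(a) - a + a*log(3)


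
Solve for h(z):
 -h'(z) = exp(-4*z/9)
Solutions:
 h(z) = C1 + 9*exp(-4*z/9)/4


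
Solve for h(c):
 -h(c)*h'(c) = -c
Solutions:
 h(c) = -sqrt(C1 + c^2)
 h(c) = sqrt(C1 + c^2)


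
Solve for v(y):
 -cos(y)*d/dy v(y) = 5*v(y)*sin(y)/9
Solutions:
 v(y) = C1*cos(y)^(5/9)


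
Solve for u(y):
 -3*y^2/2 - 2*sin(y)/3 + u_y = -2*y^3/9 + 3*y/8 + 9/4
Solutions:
 u(y) = C1 - y^4/18 + y^3/2 + 3*y^2/16 + 9*y/4 - 2*cos(y)/3


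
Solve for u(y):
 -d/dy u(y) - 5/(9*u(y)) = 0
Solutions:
 u(y) = -sqrt(C1 - 10*y)/3
 u(y) = sqrt(C1 - 10*y)/3


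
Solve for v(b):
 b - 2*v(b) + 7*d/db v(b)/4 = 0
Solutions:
 v(b) = C1*exp(8*b/7) + b/2 + 7/16


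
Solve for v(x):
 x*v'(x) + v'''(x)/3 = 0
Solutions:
 v(x) = C1 + Integral(C2*airyai(-3^(1/3)*x) + C3*airybi(-3^(1/3)*x), x)


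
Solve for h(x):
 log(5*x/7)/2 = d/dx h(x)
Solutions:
 h(x) = C1 + x*log(x)/2 - x*log(7)/2 - x/2 + x*log(5)/2


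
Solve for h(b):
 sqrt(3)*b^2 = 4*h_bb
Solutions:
 h(b) = C1 + C2*b + sqrt(3)*b^4/48


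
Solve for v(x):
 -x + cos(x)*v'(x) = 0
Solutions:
 v(x) = C1 + Integral(x/cos(x), x)


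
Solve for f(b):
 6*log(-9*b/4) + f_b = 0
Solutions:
 f(b) = C1 - 6*b*log(-b) + 6*b*(-2*log(3) + 1 + 2*log(2))


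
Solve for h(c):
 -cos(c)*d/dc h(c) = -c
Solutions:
 h(c) = C1 + Integral(c/cos(c), c)


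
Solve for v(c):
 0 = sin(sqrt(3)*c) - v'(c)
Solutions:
 v(c) = C1 - sqrt(3)*cos(sqrt(3)*c)/3


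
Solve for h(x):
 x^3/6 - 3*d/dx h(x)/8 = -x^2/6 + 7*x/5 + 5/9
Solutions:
 h(x) = C1 + x^4/9 + 4*x^3/27 - 28*x^2/15 - 40*x/27


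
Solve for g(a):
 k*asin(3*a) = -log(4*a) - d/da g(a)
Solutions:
 g(a) = C1 - a*log(a) - 2*a*log(2) + a - k*(a*asin(3*a) + sqrt(1 - 9*a^2)/3)


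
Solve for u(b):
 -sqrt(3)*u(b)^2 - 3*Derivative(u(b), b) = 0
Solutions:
 u(b) = 3/(C1 + sqrt(3)*b)


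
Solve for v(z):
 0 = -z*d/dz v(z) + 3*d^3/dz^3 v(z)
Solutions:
 v(z) = C1 + Integral(C2*airyai(3^(2/3)*z/3) + C3*airybi(3^(2/3)*z/3), z)


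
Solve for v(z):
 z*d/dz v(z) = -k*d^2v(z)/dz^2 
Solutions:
 v(z) = C1 + C2*sqrt(k)*erf(sqrt(2)*z*sqrt(1/k)/2)


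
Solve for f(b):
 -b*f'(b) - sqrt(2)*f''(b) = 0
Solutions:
 f(b) = C1 + C2*erf(2^(1/4)*b/2)


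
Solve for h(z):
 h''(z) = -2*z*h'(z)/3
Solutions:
 h(z) = C1 + C2*erf(sqrt(3)*z/3)


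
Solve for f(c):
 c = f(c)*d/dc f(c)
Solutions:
 f(c) = -sqrt(C1 + c^2)
 f(c) = sqrt(C1 + c^2)


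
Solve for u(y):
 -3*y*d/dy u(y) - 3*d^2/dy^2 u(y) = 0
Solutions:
 u(y) = C1 + C2*erf(sqrt(2)*y/2)


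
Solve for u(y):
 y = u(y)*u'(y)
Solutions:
 u(y) = -sqrt(C1 + y^2)
 u(y) = sqrt(C1 + y^2)


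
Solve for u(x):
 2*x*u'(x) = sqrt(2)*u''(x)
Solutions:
 u(x) = C1 + C2*erfi(2^(3/4)*x/2)


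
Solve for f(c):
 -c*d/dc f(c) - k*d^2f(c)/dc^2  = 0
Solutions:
 f(c) = C1 + C2*sqrt(k)*erf(sqrt(2)*c*sqrt(1/k)/2)


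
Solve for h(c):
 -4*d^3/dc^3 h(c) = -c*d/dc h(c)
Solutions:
 h(c) = C1 + Integral(C2*airyai(2^(1/3)*c/2) + C3*airybi(2^(1/3)*c/2), c)


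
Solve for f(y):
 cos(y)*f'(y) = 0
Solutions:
 f(y) = C1


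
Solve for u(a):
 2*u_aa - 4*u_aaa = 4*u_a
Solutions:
 u(a) = C1 + (C2*sin(sqrt(15)*a/4) + C3*cos(sqrt(15)*a/4))*exp(a/4)


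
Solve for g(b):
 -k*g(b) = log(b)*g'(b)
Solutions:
 g(b) = C1*exp(-k*li(b))


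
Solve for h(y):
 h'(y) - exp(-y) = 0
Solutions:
 h(y) = C1 - exp(-y)


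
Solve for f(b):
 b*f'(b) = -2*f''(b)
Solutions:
 f(b) = C1 + C2*erf(b/2)


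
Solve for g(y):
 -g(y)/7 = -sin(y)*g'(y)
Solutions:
 g(y) = C1*(cos(y) - 1)^(1/14)/(cos(y) + 1)^(1/14)


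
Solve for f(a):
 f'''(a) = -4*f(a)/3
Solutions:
 f(a) = C3*exp(-6^(2/3)*a/3) + (C1*sin(2^(2/3)*3^(1/6)*a/2) + C2*cos(2^(2/3)*3^(1/6)*a/2))*exp(6^(2/3)*a/6)


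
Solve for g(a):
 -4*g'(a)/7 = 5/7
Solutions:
 g(a) = C1 - 5*a/4


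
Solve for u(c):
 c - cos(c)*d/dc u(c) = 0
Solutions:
 u(c) = C1 + Integral(c/cos(c), c)


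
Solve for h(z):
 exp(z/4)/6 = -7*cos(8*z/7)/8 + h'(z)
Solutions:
 h(z) = C1 + 2*exp(z/4)/3 + 49*sin(8*z/7)/64


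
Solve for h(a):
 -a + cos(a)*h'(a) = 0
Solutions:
 h(a) = C1 + Integral(a/cos(a), a)


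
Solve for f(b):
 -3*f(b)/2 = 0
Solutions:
 f(b) = 0


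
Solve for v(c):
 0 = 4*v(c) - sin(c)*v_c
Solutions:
 v(c) = C1*(cos(c)^2 - 2*cos(c) + 1)/(cos(c)^2 + 2*cos(c) + 1)


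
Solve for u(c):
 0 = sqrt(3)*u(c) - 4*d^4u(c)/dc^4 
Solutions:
 u(c) = C1*exp(-sqrt(2)*3^(1/8)*c/2) + C2*exp(sqrt(2)*3^(1/8)*c/2) + C3*sin(sqrt(2)*3^(1/8)*c/2) + C4*cos(sqrt(2)*3^(1/8)*c/2)


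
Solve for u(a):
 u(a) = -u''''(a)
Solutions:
 u(a) = (C1*sin(sqrt(2)*a/2) + C2*cos(sqrt(2)*a/2))*exp(-sqrt(2)*a/2) + (C3*sin(sqrt(2)*a/2) + C4*cos(sqrt(2)*a/2))*exp(sqrt(2)*a/2)


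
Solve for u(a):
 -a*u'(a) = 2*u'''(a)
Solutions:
 u(a) = C1 + Integral(C2*airyai(-2^(2/3)*a/2) + C3*airybi(-2^(2/3)*a/2), a)


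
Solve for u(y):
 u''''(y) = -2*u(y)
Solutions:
 u(y) = (C1*sin(2^(3/4)*y/2) + C2*cos(2^(3/4)*y/2))*exp(-2^(3/4)*y/2) + (C3*sin(2^(3/4)*y/2) + C4*cos(2^(3/4)*y/2))*exp(2^(3/4)*y/2)


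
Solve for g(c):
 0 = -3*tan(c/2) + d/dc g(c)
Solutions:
 g(c) = C1 - 6*log(cos(c/2))


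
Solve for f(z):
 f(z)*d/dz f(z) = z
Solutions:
 f(z) = -sqrt(C1 + z^2)
 f(z) = sqrt(C1 + z^2)


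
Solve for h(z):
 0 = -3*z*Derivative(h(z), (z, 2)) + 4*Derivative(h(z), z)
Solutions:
 h(z) = C1 + C2*z^(7/3)


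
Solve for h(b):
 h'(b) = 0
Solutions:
 h(b) = C1


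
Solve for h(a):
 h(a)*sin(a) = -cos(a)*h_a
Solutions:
 h(a) = C1*cos(a)


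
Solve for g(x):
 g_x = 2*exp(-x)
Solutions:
 g(x) = C1 - 2*exp(-x)


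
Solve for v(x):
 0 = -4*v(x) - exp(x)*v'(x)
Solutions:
 v(x) = C1*exp(4*exp(-x))


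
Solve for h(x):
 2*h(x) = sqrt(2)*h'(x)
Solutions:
 h(x) = C1*exp(sqrt(2)*x)


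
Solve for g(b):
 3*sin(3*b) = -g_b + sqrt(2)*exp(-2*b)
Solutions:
 g(b) = C1 + cos(3*b) - sqrt(2)*exp(-2*b)/2


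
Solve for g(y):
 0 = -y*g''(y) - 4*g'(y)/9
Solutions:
 g(y) = C1 + C2*y^(5/9)


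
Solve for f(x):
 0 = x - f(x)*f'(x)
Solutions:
 f(x) = -sqrt(C1 + x^2)
 f(x) = sqrt(C1 + x^2)


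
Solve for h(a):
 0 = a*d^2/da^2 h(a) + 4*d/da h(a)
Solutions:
 h(a) = C1 + C2/a^3


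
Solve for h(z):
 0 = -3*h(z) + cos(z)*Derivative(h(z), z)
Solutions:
 h(z) = C1*(sin(z) + 1)^(3/2)/(sin(z) - 1)^(3/2)


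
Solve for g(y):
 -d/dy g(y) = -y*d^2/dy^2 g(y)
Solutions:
 g(y) = C1 + C2*y^2


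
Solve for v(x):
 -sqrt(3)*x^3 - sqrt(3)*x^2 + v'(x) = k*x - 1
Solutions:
 v(x) = C1 + k*x^2/2 + sqrt(3)*x^4/4 + sqrt(3)*x^3/3 - x


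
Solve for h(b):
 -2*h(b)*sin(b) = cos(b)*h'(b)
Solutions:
 h(b) = C1*cos(b)^2


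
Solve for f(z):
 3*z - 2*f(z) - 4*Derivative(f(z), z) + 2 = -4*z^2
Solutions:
 f(z) = C1*exp(-z/2) + 2*z^2 - 13*z/2 + 14


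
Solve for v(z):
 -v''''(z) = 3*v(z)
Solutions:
 v(z) = (C1*sin(sqrt(2)*3^(1/4)*z/2) + C2*cos(sqrt(2)*3^(1/4)*z/2))*exp(-sqrt(2)*3^(1/4)*z/2) + (C3*sin(sqrt(2)*3^(1/4)*z/2) + C4*cos(sqrt(2)*3^(1/4)*z/2))*exp(sqrt(2)*3^(1/4)*z/2)


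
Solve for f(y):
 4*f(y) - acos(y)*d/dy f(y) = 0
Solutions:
 f(y) = C1*exp(4*Integral(1/acos(y), y))


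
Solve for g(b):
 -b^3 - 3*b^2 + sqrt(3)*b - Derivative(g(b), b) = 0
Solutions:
 g(b) = C1 - b^4/4 - b^3 + sqrt(3)*b^2/2


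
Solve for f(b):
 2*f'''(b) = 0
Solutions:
 f(b) = C1 + C2*b + C3*b^2


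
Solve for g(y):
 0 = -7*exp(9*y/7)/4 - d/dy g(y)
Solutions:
 g(y) = C1 - 49*exp(9*y/7)/36


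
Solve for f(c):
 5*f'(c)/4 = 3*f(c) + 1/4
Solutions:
 f(c) = C1*exp(12*c/5) - 1/12


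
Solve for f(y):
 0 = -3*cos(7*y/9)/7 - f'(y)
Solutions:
 f(y) = C1 - 27*sin(7*y/9)/49


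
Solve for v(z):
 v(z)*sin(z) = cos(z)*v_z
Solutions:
 v(z) = C1/cos(z)


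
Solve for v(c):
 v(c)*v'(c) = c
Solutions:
 v(c) = -sqrt(C1 + c^2)
 v(c) = sqrt(C1 + c^2)


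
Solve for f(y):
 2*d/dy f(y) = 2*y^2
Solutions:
 f(y) = C1 + y^3/3


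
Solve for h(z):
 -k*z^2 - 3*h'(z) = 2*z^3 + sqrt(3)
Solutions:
 h(z) = C1 - k*z^3/9 - z^4/6 - sqrt(3)*z/3


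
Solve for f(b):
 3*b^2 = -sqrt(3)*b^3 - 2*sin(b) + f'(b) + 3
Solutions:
 f(b) = C1 + sqrt(3)*b^4/4 + b^3 - 3*b - 2*cos(b)


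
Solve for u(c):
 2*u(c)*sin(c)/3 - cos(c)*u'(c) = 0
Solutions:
 u(c) = C1/cos(c)^(2/3)


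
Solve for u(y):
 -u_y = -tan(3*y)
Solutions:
 u(y) = C1 - log(cos(3*y))/3


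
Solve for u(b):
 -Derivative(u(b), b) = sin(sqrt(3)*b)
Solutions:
 u(b) = C1 + sqrt(3)*cos(sqrt(3)*b)/3


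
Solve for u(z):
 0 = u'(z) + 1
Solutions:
 u(z) = C1 - z


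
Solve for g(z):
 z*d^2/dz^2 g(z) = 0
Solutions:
 g(z) = C1 + C2*z


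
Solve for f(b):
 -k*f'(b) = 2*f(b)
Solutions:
 f(b) = C1*exp(-2*b/k)


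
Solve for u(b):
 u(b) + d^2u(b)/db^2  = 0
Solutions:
 u(b) = C1*sin(b) + C2*cos(b)


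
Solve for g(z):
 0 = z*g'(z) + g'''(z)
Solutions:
 g(z) = C1 + Integral(C2*airyai(-z) + C3*airybi(-z), z)


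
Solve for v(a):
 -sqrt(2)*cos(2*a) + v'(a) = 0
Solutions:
 v(a) = C1 + sqrt(2)*sin(2*a)/2


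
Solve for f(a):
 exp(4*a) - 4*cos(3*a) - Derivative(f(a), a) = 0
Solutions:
 f(a) = C1 + exp(4*a)/4 - 4*sin(3*a)/3


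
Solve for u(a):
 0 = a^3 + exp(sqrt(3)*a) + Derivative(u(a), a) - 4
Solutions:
 u(a) = C1 - a^4/4 + 4*a - sqrt(3)*exp(sqrt(3)*a)/3


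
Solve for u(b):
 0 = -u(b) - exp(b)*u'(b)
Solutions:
 u(b) = C1*exp(exp(-b))


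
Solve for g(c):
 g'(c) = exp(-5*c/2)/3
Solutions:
 g(c) = C1 - 2*exp(-5*c/2)/15


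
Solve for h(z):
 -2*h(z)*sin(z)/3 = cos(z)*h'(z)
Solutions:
 h(z) = C1*cos(z)^(2/3)


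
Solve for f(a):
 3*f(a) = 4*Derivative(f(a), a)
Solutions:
 f(a) = C1*exp(3*a/4)


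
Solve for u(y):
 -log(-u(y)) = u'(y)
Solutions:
 -li(-u(y)) = C1 - y


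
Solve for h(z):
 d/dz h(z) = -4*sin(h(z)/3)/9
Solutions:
 4*z/9 + 3*log(cos(h(z)/3) - 1)/2 - 3*log(cos(h(z)/3) + 1)/2 = C1


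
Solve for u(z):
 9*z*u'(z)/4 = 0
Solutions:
 u(z) = C1


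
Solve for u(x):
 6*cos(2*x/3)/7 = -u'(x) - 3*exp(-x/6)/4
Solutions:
 u(x) = C1 - 9*sin(2*x/3)/7 + 9*exp(-x/6)/2


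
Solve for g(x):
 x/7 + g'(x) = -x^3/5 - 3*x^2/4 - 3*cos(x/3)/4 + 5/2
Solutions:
 g(x) = C1 - x^4/20 - x^3/4 - x^2/14 + 5*x/2 - 9*sin(x/3)/4


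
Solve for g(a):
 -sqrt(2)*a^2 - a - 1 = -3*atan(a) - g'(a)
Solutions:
 g(a) = C1 + sqrt(2)*a^3/3 + a^2/2 - 3*a*atan(a) + a + 3*log(a^2 + 1)/2


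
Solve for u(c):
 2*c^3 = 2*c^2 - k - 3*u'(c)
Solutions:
 u(c) = C1 - c^4/6 + 2*c^3/9 - c*k/3


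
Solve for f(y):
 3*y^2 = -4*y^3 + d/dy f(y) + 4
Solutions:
 f(y) = C1 + y^4 + y^3 - 4*y


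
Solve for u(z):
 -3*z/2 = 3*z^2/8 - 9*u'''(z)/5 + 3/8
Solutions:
 u(z) = C1 + C2*z + C3*z^2 + z^5/288 + 5*z^4/144 + 5*z^3/144


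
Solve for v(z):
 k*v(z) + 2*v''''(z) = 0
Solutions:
 v(z) = C1*exp(-2^(3/4)*z*(-k)^(1/4)/2) + C2*exp(2^(3/4)*z*(-k)^(1/4)/2) + C3*exp(-2^(3/4)*I*z*(-k)^(1/4)/2) + C4*exp(2^(3/4)*I*z*(-k)^(1/4)/2)


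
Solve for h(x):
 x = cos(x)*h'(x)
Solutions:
 h(x) = C1 + Integral(x/cos(x), x)


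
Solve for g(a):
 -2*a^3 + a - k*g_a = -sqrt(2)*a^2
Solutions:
 g(a) = C1 - a^4/(2*k) + sqrt(2)*a^3/(3*k) + a^2/(2*k)


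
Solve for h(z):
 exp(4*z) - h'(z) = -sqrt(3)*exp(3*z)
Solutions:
 h(z) = C1 + exp(4*z)/4 + sqrt(3)*exp(3*z)/3


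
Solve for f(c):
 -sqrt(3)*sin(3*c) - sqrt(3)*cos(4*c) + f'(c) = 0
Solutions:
 f(c) = C1 + sqrt(3)*sin(4*c)/4 - sqrt(3)*cos(3*c)/3


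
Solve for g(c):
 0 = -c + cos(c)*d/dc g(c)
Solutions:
 g(c) = C1 + Integral(c/cos(c), c)


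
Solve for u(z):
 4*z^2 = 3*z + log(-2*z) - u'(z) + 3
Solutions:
 u(z) = C1 - 4*z^3/3 + 3*z^2/2 + z*log(-z) + z*(log(2) + 2)


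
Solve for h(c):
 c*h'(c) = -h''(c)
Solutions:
 h(c) = C1 + C2*erf(sqrt(2)*c/2)


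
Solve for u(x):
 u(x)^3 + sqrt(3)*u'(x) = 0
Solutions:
 u(x) = -sqrt(6)*sqrt(-1/(C1 - sqrt(3)*x))/2
 u(x) = sqrt(6)*sqrt(-1/(C1 - sqrt(3)*x))/2


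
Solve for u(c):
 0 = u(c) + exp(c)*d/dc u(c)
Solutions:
 u(c) = C1*exp(exp(-c))


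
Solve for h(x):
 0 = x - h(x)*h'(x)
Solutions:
 h(x) = -sqrt(C1 + x^2)
 h(x) = sqrt(C1 + x^2)


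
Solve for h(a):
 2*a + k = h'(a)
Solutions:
 h(a) = C1 + a^2 + a*k


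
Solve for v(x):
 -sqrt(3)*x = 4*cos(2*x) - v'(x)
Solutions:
 v(x) = C1 + sqrt(3)*x^2/2 + 2*sin(2*x)


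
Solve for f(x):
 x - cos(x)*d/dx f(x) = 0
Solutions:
 f(x) = C1 + Integral(x/cos(x), x)


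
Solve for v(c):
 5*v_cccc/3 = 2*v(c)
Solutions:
 v(c) = C1*exp(-5^(3/4)*6^(1/4)*c/5) + C2*exp(5^(3/4)*6^(1/4)*c/5) + C3*sin(5^(3/4)*6^(1/4)*c/5) + C4*cos(5^(3/4)*6^(1/4)*c/5)


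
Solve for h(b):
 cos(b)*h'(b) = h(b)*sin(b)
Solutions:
 h(b) = C1/cos(b)


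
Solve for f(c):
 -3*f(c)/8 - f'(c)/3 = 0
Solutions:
 f(c) = C1*exp(-9*c/8)


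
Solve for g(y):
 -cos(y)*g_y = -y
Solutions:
 g(y) = C1 + Integral(y/cos(y), y)


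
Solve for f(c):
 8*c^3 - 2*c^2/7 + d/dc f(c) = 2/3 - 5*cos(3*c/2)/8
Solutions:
 f(c) = C1 - 2*c^4 + 2*c^3/21 + 2*c/3 - 5*sin(3*c/2)/12


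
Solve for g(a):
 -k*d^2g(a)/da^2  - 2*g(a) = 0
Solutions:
 g(a) = C1*exp(-sqrt(2)*a*sqrt(-1/k)) + C2*exp(sqrt(2)*a*sqrt(-1/k))


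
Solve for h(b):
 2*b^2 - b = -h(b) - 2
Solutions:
 h(b) = -2*b^2 + b - 2


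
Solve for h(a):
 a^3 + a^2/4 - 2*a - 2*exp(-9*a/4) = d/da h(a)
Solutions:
 h(a) = C1 + a^4/4 + a^3/12 - a^2 + 8*exp(-9*a/4)/9


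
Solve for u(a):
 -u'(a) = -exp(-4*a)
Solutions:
 u(a) = C1 - exp(-4*a)/4


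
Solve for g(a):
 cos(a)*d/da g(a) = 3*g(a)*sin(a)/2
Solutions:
 g(a) = C1/cos(a)^(3/2)


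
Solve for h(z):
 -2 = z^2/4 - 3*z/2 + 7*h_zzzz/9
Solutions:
 h(z) = C1 + C2*z + C3*z^2 + C4*z^3 - z^6/1120 + 9*z^5/560 - 3*z^4/28


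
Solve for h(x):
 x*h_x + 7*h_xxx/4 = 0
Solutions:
 h(x) = C1 + Integral(C2*airyai(-14^(2/3)*x/7) + C3*airybi(-14^(2/3)*x/7), x)


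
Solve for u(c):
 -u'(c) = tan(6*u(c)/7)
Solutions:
 u(c) = -7*asin(C1*exp(-6*c/7))/6 + 7*pi/6
 u(c) = 7*asin(C1*exp(-6*c/7))/6


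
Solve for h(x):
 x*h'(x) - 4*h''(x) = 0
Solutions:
 h(x) = C1 + C2*erfi(sqrt(2)*x/4)


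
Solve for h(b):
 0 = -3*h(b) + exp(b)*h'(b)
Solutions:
 h(b) = C1*exp(-3*exp(-b))


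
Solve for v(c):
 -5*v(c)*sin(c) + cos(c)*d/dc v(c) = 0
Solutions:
 v(c) = C1/cos(c)^5


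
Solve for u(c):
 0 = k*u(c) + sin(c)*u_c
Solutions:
 u(c) = C1*exp(k*(-log(cos(c) - 1) + log(cos(c) + 1))/2)


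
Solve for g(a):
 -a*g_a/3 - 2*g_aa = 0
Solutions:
 g(a) = C1 + C2*erf(sqrt(3)*a/6)


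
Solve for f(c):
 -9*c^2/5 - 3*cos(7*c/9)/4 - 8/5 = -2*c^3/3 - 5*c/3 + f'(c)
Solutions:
 f(c) = C1 + c^4/6 - 3*c^3/5 + 5*c^2/6 - 8*c/5 - 27*sin(7*c/9)/28


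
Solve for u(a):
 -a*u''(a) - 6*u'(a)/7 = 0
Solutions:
 u(a) = C1 + C2*a^(1/7)


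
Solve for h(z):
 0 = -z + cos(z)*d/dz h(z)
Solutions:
 h(z) = C1 + Integral(z/cos(z), z)


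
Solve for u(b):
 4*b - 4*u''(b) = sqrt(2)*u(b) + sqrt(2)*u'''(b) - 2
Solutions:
 u(b) = C1*exp(b*(-4*sqrt(2) + 8/(27/2 + 16*sqrt(2) + sqrt(-2048 + (27 + 32*sqrt(2))^2)/2)^(1/3) + (27/2 + 16*sqrt(2) + sqrt(-2048 + (27 + 32*sqrt(2))^2)/2)^(1/3))/6)*sin(sqrt(3)*b*(-(27/2 + 16*sqrt(2) + sqrt(-2048 + (27 + 32*sqrt(2))^2)/2)^(1/3) + 8/(27/2 + 16*sqrt(2) + sqrt(-2048 + (27 + 32*sqrt(2))^2)/2)^(1/3))/6) + C2*exp(b*(-4*sqrt(2) + 8/(27/2 + 16*sqrt(2) + sqrt(-2048 + (27 + 32*sqrt(2))^2)/2)^(1/3) + (27/2 + 16*sqrt(2) + sqrt(-2048 + (27 + 32*sqrt(2))^2)/2)^(1/3))/6)*cos(sqrt(3)*b*(-(27/2 + 16*sqrt(2) + sqrt(-2048 + (27 + 32*sqrt(2))^2)/2)^(1/3) + 8/(27/2 + 16*sqrt(2) + sqrt(-2048 + (27 + 32*sqrt(2))^2)/2)^(1/3))/6) + C3*exp(-b*(8/(27/2 + 16*sqrt(2) + sqrt(-2048 + (27 + 32*sqrt(2))^2)/2)^(1/3) + 2*sqrt(2) + (27/2 + 16*sqrt(2) + sqrt(-2048 + (27 + 32*sqrt(2))^2)/2)^(1/3))/3) + 2*sqrt(2)*b + sqrt(2)


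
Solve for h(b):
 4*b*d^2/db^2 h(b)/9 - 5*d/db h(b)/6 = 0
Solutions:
 h(b) = C1 + C2*b^(23/8)


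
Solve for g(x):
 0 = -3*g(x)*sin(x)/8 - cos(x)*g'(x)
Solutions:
 g(x) = C1*cos(x)^(3/8)


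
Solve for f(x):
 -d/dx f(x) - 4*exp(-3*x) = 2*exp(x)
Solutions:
 f(x) = C1 - 2*exp(x) + 4*exp(-3*x)/3


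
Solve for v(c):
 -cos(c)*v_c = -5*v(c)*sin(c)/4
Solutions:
 v(c) = C1/cos(c)^(5/4)


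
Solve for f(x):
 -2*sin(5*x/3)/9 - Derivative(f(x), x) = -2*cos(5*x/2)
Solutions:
 f(x) = C1 + 4*sin(5*x/2)/5 + 2*cos(5*x/3)/15


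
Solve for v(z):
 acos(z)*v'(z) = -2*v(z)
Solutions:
 v(z) = C1*exp(-2*Integral(1/acos(z), z))


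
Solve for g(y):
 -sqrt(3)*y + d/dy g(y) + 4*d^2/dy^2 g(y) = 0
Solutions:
 g(y) = C1 + C2*exp(-y/4) + sqrt(3)*y^2/2 - 4*sqrt(3)*y


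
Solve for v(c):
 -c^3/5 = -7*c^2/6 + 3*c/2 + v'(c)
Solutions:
 v(c) = C1 - c^4/20 + 7*c^3/18 - 3*c^2/4


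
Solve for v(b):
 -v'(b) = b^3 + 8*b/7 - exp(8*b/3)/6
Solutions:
 v(b) = C1 - b^4/4 - 4*b^2/7 + exp(8*b/3)/16


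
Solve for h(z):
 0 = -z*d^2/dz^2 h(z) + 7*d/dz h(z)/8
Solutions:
 h(z) = C1 + C2*z^(15/8)


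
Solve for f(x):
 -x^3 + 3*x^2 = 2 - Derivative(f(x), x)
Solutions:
 f(x) = C1 + x^4/4 - x^3 + 2*x


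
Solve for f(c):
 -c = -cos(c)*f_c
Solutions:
 f(c) = C1 + Integral(c/cos(c), c)


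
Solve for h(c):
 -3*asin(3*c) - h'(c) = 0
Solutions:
 h(c) = C1 - 3*c*asin(3*c) - sqrt(1 - 9*c^2)


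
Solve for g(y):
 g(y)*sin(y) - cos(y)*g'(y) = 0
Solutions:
 g(y) = C1/cos(y)


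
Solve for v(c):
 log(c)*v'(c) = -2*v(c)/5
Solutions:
 v(c) = C1*exp(-2*li(c)/5)


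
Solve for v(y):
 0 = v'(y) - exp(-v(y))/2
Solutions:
 v(y) = log(C1 + y/2)


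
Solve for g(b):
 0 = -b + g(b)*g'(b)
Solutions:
 g(b) = -sqrt(C1 + b^2)
 g(b) = sqrt(C1 + b^2)


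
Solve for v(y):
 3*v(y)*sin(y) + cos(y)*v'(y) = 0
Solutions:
 v(y) = C1*cos(y)^3


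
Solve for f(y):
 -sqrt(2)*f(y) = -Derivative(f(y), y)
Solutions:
 f(y) = C1*exp(sqrt(2)*y)


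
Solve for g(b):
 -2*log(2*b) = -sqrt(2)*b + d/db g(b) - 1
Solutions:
 g(b) = C1 + sqrt(2)*b^2/2 - 2*b*log(b) - b*log(4) + 3*b


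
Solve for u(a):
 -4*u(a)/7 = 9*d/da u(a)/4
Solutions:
 u(a) = C1*exp(-16*a/63)


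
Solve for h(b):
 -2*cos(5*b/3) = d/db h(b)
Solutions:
 h(b) = C1 - 6*sin(5*b/3)/5


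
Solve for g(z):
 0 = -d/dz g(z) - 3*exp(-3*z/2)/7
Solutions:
 g(z) = C1 + 2*exp(-3*z/2)/7


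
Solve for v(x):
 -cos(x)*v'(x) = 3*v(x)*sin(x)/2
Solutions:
 v(x) = C1*cos(x)^(3/2)


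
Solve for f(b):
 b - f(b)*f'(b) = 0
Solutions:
 f(b) = -sqrt(C1 + b^2)
 f(b) = sqrt(C1 + b^2)


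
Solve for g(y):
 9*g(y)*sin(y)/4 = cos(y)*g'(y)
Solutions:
 g(y) = C1/cos(y)^(9/4)


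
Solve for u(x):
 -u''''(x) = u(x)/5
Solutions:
 u(x) = (C1*sin(sqrt(2)*5^(3/4)*x/10) + C2*cos(sqrt(2)*5^(3/4)*x/10))*exp(-sqrt(2)*5^(3/4)*x/10) + (C3*sin(sqrt(2)*5^(3/4)*x/10) + C4*cos(sqrt(2)*5^(3/4)*x/10))*exp(sqrt(2)*5^(3/4)*x/10)


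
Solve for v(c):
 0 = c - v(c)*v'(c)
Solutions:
 v(c) = -sqrt(C1 + c^2)
 v(c) = sqrt(C1 + c^2)


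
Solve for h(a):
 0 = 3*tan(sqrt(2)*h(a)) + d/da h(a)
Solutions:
 h(a) = sqrt(2)*(pi - asin(C1*exp(-3*sqrt(2)*a)))/2
 h(a) = sqrt(2)*asin(C1*exp(-3*sqrt(2)*a))/2


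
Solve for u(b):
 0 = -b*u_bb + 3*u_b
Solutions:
 u(b) = C1 + C2*b^4


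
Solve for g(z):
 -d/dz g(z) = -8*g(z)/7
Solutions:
 g(z) = C1*exp(8*z/7)


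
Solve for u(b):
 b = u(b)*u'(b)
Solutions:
 u(b) = -sqrt(C1 + b^2)
 u(b) = sqrt(C1 + b^2)


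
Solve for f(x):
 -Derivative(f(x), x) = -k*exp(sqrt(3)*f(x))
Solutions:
 f(x) = sqrt(3)*(2*log(-1/(C1 + k*x)) - log(3))/6


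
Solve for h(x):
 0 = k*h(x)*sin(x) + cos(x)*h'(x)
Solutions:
 h(x) = C1*exp(k*log(cos(x)))


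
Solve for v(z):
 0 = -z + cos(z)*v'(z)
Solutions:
 v(z) = C1 + Integral(z/cos(z), z)


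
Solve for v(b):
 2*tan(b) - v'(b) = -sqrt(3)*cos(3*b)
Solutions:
 v(b) = C1 - 2*log(cos(b)) + sqrt(3)*sin(3*b)/3


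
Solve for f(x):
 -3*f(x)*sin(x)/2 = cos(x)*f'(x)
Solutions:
 f(x) = C1*cos(x)^(3/2)


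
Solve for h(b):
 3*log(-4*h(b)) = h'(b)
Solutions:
 -Integral(1/(log(-_y) + 2*log(2)), (_y, h(b)))/3 = C1 - b


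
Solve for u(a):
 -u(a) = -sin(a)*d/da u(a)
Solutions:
 u(a) = C1*sqrt(cos(a) - 1)/sqrt(cos(a) + 1)


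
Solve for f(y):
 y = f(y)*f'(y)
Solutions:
 f(y) = -sqrt(C1 + y^2)
 f(y) = sqrt(C1 + y^2)


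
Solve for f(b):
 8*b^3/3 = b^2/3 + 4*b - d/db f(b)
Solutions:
 f(b) = C1 - 2*b^4/3 + b^3/9 + 2*b^2


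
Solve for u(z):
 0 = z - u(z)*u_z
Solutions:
 u(z) = -sqrt(C1 + z^2)
 u(z) = sqrt(C1 + z^2)


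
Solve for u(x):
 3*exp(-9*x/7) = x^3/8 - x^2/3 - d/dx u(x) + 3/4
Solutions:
 u(x) = C1 + x^4/32 - x^3/9 + 3*x/4 + 7*exp(-9*x/7)/3


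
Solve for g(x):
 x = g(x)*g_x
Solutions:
 g(x) = -sqrt(C1 + x^2)
 g(x) = sqrt(C1 + x^2)


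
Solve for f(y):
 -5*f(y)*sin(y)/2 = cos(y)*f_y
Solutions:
 f(y) = C1*cos(y)^(5/2)


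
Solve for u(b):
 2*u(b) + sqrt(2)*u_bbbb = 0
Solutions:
 u(b) = (C1*sin(2^(5/8)*b/2) + C2*cos(2^(5/8)*b/2))*exp(-2^(5/8)*b/2) + (C3*sin(2^(5/8)*b/2) + C4*cos(2^(5/8)*b/2))*exp(2^(5/8)*b/2)


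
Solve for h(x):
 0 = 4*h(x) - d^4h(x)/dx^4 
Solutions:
 h(x) = C1*exp(-sqrt(2)*x) + C2*exp(sqrt(2)*x) + C3*sin(sqrt(2)*x) + C4*cos(sqrt(2)*x)


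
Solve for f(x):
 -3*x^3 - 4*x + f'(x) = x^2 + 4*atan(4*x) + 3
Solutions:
 f(x) = C1 + 3*x^4/4 + x^3/3 + 2*x^2 + 4*x*atan(4*x) + 3*x - log(16*x^2 + 1)/2


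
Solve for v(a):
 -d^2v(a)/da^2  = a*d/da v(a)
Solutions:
 v(a) = C1 + C2*erf(sqrt(2)*a/2)


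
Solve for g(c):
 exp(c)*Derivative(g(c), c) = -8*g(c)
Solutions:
 g(c) = C1*exp(8*exp(-c))


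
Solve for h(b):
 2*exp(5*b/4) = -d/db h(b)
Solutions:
 h(b) = C1 - 8*exp(5*b/4)/5


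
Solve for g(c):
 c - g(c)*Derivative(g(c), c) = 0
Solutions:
 g(c) = -sqrt(C1 + c^2)
 g(c) = sqrt(C1 + c^2)


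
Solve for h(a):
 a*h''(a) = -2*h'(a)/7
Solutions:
 h(a) = C1 + C2*a^(5/7)


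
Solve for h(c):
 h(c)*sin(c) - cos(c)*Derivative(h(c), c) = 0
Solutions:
 h(c) = C1/cos(c)


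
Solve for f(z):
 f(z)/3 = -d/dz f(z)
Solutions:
 f(z) = C1*exp(-z/3)


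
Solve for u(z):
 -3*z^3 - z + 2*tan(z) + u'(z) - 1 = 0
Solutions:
 u(z) = C1 + 3*z^4/4 + z^2/2 + z + 2*log(cos(z))


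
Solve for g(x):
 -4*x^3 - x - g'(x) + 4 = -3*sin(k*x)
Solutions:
 g(x) = C1 - x^4 - x^2/2 + 4*x - 3*cos(k*x)/k


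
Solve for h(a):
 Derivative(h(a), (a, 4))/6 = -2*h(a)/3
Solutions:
 h(a) = (C1*sin(a) + C2*cos(a))*exp(-a) + (C3*sin(a) + C4*cos(a))*exp(a)


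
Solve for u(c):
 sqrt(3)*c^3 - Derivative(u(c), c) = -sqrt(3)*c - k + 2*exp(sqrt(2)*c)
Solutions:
 u(c) = C1 + sqrt(3)*c^4/4 + sqrt(3)*c^2/2 + c*k - sqrt(2)*exp(sqrt(2)*c)


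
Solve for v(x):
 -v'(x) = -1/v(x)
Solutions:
 v(x) = -sqrt(C1 + 2*x)
 v(x) = sqrt(C1 + 2*x)


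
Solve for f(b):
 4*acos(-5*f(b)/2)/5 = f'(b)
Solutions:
 Integral(1/acos(-5*_y/2), (_y, f(b))) = C1 + 4*b/5


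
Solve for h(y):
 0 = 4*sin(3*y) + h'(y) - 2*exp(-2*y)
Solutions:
 h(y) = C1 + 4*cos(3*y)/3 - exp(-2*y)


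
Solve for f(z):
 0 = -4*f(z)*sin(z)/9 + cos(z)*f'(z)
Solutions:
 f(z) = C1/cos(z)^(4/9)


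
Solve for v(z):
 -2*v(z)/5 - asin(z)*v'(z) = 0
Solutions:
 v(z) = C1*exp(-2*Integral(1/asin(z), z)/5)


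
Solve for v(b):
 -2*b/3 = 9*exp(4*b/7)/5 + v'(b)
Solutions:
 v(b) = C1 - b^2/3 - 63*exp(4*b/7)/20


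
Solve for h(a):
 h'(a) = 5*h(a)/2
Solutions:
 h(a) = C1*exp(5*a/2)


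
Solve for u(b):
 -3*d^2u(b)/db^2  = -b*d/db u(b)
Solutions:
 u(b) = C1 + C2*erfi(sqrt(6)*b/6)


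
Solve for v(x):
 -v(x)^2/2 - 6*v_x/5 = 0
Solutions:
 v(x) = 12/(C1 + 5*x)


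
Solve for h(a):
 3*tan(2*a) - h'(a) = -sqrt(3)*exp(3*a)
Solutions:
 h(a) = C1 + sqrt(3)*exp(3*a)/3 - 3*log(cos(2*a))/2


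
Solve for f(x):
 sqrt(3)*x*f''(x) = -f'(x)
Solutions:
 f(x) = C1 + C2*x^(1 - sqrt(3)/3)


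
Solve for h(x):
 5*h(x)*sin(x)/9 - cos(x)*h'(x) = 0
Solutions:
 h(x) = C1/cos(x)^(5/9)


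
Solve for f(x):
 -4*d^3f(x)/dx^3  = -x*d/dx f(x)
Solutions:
 f(x) = C1 + Integral(C2*airyai(2^(1/3)*x/2) + C3*airybi(2^(1/3)*x/2), x)


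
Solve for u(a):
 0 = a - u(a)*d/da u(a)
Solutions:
 u(a) = -sqrt(C1 + a^2)
 u(a) = sqrt(C1 + a^2)


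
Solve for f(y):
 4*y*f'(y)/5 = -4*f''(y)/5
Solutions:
 f(y) = C1 + C2*erf(sqrt(2)*y/2)


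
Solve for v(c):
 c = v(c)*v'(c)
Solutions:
 v(c) = -sqrt(C1 + c^2)
 v(c) = sqrt(C1 + c^2)


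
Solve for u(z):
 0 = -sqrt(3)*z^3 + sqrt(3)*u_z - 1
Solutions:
 u(z) = C1 + z^4/4 + sqrt(3)*z/3


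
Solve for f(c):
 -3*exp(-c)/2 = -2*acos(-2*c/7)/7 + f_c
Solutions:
 f(c) = C1 + 2*c*acos(-2*c/7)/7 + sqrt(49 - 4*c^2)/7 + 3*exp(-c)/2


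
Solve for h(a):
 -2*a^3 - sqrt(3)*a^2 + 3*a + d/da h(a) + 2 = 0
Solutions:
 h(a) = C1 + a^4/2 + sqrt(3)*a^3/3 - 3*a^2/2 - 2*a


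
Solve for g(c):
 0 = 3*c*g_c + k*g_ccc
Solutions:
 g(c) = C1 + Integral(C2*airyai(3^(1/3)*c*(-1/k)^(1/3)) + C3*airybi(3^(1/3)*c*(-1/k)^(1/3)), c)


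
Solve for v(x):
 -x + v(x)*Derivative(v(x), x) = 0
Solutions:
 v(x) = -sqrt(C1 + x^2)
 v(x) = sqrt(C1 + x^2)


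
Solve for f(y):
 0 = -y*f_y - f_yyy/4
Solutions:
 f(y) = C1 + Integral(C2*airyai(-2^(2/3)*y) + C3*airybi(-2^(2/3)*y), y)


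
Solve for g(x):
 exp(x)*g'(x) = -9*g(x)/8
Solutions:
 g(x) = C1*exp(9*exp(-x)/8)


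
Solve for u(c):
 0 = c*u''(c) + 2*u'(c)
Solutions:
 u(c) = C1 + C2/c


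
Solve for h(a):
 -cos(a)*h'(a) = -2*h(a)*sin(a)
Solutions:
 h(a) = C1/cos(a)^2


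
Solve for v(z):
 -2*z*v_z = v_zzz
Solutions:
 v(z) = C1 + Integral(C2*airyai(-2^(1/3)*z) + C3*airybi(-2^(1/3)*z), z)


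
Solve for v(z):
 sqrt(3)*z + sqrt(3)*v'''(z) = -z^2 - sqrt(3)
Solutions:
 v(z) = C1 + C2*z + C3*z^2 - sqrt(3)*z^5/180 - z^4/24 - z^3/6


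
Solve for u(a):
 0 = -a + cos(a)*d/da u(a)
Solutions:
 u(a) = C1 + Integral(a/cos(a), a)


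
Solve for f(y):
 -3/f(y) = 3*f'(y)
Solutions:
 f(y) = -sqrt(C1 - 2*y)
 f(y) = sqrt(C1 - 2*y)


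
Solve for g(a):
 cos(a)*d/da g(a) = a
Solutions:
 g(a) = C1 + Integral(a/cos(a), a)


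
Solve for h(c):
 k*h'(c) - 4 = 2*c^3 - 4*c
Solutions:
 h(c) = C1 + c^4/(2*k) - 2*c^2/k + 4*c/k


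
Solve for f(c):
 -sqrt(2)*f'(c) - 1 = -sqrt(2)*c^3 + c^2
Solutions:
 f(c) = C1 + c^4/4 - sqrt(2)*c^3/6 - sqrt(2)*c/2


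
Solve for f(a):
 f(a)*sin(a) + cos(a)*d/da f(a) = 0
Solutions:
 f(a) = C1*cos(a)


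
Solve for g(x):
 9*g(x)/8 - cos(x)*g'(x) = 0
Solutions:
 g(x) = C1*(sin(x) + 1)^(9/16)/(sin(x) - 1)^(9/16)


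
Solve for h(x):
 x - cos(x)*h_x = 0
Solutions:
 h(x) = C1 + Integral(x/cos(x), x)


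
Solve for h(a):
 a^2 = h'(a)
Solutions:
 h(a) = C1 + a^3/3


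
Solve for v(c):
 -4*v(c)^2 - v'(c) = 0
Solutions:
 v(c) = 1/(C1 + 4*c)


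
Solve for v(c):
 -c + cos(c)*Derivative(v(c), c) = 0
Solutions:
 v(c) = C1 + Integral(c/cos(c), c)


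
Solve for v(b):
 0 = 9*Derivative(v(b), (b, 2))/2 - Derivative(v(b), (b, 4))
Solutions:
 v(b) = C1 + C2*b + C3*exp(-3*sqrt(2)*b/2) + C4*exp(3*sqrt(2)*b/2)


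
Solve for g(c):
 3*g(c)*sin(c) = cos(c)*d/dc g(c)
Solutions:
 g(c) = C1/cos(c)^3


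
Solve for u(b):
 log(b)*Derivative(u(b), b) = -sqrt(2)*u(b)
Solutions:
 u(b) = C1*exp(-sqrt(2)*li(b))


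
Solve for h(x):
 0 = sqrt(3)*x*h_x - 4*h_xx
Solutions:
 h(x) = C1 + C2*erfi(sqrt(2)*3^(1/4)*x/4)


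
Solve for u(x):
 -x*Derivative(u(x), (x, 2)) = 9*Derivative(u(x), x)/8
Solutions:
 u(x) = C1 + C2/x^(1/8)


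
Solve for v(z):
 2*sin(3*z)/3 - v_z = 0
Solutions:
 v(z) = C1 - 2*cos(3*z)/9


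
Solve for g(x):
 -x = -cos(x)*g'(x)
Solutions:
 g(x) = C1 + Integral(x/cos(x), x)


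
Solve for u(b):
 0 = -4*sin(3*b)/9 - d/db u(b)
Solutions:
 u(b) = C1 + 4*cos(3*b)/27


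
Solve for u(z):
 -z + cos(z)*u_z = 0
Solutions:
 u(z) = C1 + Integral(z/cos(z), z)


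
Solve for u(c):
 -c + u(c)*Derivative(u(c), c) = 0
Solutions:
 u(c) = -sqrt(C1 + c^2)
 u(c) = sqrt(C1 + c^2)


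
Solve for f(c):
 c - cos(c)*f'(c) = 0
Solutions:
 f(c) = C1 + Integral(c/cos(c), c)


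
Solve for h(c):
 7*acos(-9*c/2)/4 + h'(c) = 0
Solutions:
 h(c) = C1 - 7*c*acos(-9*c/2)/4 - 7*sqrt(4 - 81*c^2)/36


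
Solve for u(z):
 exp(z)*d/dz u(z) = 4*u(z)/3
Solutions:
 u(z) = C1*exp(-4*exp(-z)/3)


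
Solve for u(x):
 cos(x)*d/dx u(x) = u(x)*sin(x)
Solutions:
 u(x) = C1/cos(x)


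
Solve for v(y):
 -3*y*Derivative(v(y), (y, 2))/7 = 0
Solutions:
 v(y) = C1 + C2*y


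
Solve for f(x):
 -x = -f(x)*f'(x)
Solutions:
 f(x) = -sqrt(C1 + x^2)
 f(x) = sqrt(C1 + x^2)


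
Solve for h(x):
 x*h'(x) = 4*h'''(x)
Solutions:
 h(x) = C1 + Integral(C2*airyai(2^(1/3)*x/2) + C3*airybi(2^(1/3)*x/2), x)


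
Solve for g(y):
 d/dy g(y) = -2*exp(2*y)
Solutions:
 g(y) = C1 - exp(2*y)


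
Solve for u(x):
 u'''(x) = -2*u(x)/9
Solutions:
 u(x) = C3*exp(-6^(1/3)*x/3) + (C1*sin(2^(1/3)*3^(5/6)*x/6) + C2*cos(2^(1/3)*3^(5/6)*x/6))*exp(6^(1/3)*x/6)


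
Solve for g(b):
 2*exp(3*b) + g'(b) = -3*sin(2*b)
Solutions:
 g(b) = C1 - 2*exp(3*b)/3 + 3*cos(2*b)/2


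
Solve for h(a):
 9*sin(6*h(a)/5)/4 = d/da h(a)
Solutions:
 -9*a/4 + 5*log(cos(6*h(a)/5) - 1)/12 - 5*log(cos(6*h(a)/5) + 1)/12 = C1


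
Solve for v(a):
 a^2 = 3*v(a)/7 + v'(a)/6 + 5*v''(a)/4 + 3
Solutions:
 v(a) = 7*a^2/3 - 49*a/27 + (C1*sin(sqrt(3731)*a/105) + C2*cos(sqrt(3731)*a/105))*exp(-a/15) - 4837/243


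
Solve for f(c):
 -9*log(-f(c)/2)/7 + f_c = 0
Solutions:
 -7*Integral(1/(log(-_y) - log(2)), (_y, f(c)))/9 = C1 - c


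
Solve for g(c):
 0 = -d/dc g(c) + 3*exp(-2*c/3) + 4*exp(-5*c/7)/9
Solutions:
 g(c) = C1 - 9*exp(-2*c/3)/2 - 28*exp(-5*c/7)/45


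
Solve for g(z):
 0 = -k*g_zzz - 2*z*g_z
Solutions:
 g(z) = C1 + Integral(C2*airyai(2^(1/3)*z*(-1/k)^(1/3)) + C3*airybi(2^(1/3)*z*(-1/k)^(1/3)), z)


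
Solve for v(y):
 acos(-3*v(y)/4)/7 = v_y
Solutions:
 Integral(1/acos(-3*_y/4), (_y, v(y))) = C1 + y/7


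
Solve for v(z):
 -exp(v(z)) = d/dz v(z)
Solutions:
 v(z) = log(1/(C1 + z))


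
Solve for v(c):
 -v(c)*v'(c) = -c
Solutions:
 v(c) = -sqrt(C1 + c^2)
 v(c) = sqrt(C1 + c^2)


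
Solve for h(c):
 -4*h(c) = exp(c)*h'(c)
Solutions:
 h(c) = C1*exp(4*exp(-c))


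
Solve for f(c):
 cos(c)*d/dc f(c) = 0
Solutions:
 f(c) = C1


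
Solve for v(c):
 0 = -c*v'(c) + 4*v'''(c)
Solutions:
 v(c) = C1 + Integral(C2*airyai(2^(1/3)*c/2) + C3*airybi(2^(1/3)*c/2), c)


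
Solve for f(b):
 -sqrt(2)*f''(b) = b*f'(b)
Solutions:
 f(b) = C1 + C2*erf(2^(1/4)*b/2)


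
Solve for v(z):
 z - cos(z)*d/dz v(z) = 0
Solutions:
 v(z) = C1 + Integral(z/cos(z), z)


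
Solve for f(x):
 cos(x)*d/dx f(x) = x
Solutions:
 f(x) = C1 + Integral(x/cos(x), x)


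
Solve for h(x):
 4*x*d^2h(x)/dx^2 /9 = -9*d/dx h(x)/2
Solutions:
 h(x) = C1 + C2/x^(73/8)


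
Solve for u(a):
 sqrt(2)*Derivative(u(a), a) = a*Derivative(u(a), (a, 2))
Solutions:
 u(a) = C1 + C2*a^(1 + sqrt(2))


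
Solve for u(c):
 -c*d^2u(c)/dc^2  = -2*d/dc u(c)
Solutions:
 u(c) = C1 + C2*c^3


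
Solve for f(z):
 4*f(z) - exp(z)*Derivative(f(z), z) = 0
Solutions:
 f(z) = C1*exp(-4*exp(-z))


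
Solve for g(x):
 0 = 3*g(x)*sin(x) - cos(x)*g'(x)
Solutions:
 g(x) = C1/cos(x)^3


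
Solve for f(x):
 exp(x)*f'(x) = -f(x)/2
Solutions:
 f(x) = C1*exp(exp(-x)/2)


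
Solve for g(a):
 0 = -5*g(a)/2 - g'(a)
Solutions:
 g(a) = C1*exp(-5*a/2)


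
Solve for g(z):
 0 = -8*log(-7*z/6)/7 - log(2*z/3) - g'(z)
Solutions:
 g(z) = C1 - 15*z*log(z)/7 + z*(-8*log(7)/7 + log(6)/7 + 15/7 + 2*log(3) - 8*I*pi/7)


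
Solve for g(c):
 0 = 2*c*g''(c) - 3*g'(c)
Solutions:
 g(c) = C1 + C2*c^(5/2)


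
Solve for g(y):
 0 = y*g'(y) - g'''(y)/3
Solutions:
 g(y) = C1 + Integral(C2*airyai(3^(1/3)*y) + C3*airybi(3^(1/3)*y), y)


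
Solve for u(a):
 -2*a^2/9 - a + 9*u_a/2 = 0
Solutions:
 u(a) = C1 + 4*a^3/243 + a^2/9


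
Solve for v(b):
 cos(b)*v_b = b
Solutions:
 v(b) = C1 + Integral(b/cos(b), b)


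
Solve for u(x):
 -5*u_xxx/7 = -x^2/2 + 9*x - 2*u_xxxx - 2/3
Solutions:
 u(x) = C1 + C2*x + C3*x^2 + C4*exp(5*x/14) + 7*x^5/600 - 217*x^4/600 - 4382*x^3/1125


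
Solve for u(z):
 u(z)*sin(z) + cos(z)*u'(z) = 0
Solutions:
 u(z) = C1*cos(z)


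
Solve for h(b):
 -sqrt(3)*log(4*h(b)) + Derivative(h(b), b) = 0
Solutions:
 -sqrt(3)*Integral(1/(log(_y) + 2*log(2)), (_y, h(b)))/3 = C1 - b
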